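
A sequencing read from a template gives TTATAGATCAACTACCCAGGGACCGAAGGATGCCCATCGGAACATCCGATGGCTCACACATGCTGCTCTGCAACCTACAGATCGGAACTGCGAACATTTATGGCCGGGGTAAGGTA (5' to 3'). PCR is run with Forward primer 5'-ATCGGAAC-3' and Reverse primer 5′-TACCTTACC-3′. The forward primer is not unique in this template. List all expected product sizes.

The forward primer ATCGGAAC matches the top strand at positions 36–43, 81–88.
The reverse primer's reverse complement is GGTAAGGTA, matching at positions 108–116.
Each forward site pairs with the reverse site to give a product ending at position 116: sizes 81, 36 bp.

81 bp, 36 bp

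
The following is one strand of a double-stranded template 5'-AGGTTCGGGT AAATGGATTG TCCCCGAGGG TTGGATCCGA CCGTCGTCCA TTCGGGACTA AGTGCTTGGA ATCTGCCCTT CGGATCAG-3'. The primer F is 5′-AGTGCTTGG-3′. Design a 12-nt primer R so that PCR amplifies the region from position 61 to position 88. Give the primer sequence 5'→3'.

5'-CTGATCCGAAGG-3'

The product's 3' end on the top strand is position 88.
The reverse primer anneals to the top strand over positions 77–88, i.e. to CCTTCGGATCAG.
Its sequence written 5'→3' is the reverse complement: CTGATCCGAAGG.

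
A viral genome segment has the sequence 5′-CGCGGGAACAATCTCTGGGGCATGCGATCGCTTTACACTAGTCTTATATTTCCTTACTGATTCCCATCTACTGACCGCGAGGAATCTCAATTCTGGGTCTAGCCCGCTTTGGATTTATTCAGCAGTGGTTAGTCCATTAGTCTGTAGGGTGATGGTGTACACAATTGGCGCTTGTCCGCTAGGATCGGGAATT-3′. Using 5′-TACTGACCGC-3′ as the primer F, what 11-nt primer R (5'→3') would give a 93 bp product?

The forward primer binds at positions 69–78, so a 93 bp product ends at position 69 + 93 − 1 = 161.
The reverse primer anneals to the top strand over positions 151–161, i.e. to GATGGTGTACA.
Its sequence written 5'→3' is the reverse complement: TGTACACCATC.

5'-TGTACACCATC-3'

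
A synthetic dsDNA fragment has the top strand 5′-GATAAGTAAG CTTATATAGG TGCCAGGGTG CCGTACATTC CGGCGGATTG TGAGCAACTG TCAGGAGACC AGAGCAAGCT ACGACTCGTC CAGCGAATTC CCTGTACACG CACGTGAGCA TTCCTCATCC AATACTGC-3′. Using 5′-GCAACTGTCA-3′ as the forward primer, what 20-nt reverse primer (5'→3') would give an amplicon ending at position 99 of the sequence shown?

The forward primer binds at positions 54–63; the product's 3' end on the top strand is position 99.
The reverse primer anneals to the top strand over positions 80–99, i.e. to TACGACTCGTCCAGCGAATT.
Its sequence written 5'→3' is the reverse complement: AATTCGCTGGACGAGTCGTA.

5'-AATTCGCTGGACGAGTCGTA-3'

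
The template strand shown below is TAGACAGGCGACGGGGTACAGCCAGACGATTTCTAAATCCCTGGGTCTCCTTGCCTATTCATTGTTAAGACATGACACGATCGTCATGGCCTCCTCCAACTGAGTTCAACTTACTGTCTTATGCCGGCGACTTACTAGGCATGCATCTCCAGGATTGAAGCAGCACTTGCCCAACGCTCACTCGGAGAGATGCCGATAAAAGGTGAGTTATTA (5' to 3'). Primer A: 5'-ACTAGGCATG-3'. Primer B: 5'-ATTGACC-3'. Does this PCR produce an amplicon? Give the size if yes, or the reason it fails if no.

No product — primer B has no binding site in the template.

Primer B (ATTGACC) does not match the top strand, and its reverse complement GGTCAAT does not match either.
With no annealing site for primer B, no amplification occurs.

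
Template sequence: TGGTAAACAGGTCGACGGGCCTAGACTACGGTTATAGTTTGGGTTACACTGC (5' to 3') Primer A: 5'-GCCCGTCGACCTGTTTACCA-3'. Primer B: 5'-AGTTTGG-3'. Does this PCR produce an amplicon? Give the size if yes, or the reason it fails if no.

Primer A (GCCCGTCGACCTGTTTACCA) has reverse complement TGGTAAACAGGTCGACGGGC, which matches the top strand at positions 1–20; primer A anneals to the top strand there with its 3' end pointing upstream toward position 1.
Primer B (AGTTTGG) matches the top strand directly at positions 36–42; it anneals to the bottom strand with its 3' end pointing downstream toward position 42.
The 3' ends diverge (primer A extends toward position 1, primer B toward position 52), so the primers never converge on a shared product.

No product — the primers' 3' ends point away from each other.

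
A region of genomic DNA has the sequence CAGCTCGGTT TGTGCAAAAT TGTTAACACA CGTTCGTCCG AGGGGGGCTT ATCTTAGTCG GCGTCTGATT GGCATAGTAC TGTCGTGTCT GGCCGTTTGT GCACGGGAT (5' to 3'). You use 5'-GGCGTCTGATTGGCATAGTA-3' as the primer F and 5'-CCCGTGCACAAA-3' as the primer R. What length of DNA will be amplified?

Scanning the template, GGCGTCTGATTGGCATAGTA occurs at positions 60–79; this primer anneals to the bottom strand there with its 3' end pointing downstream.
The reverse primer's reverse complement is TTTGTGCACGGG, which matches the template at positions 96–107.
The product runs from position 60 to position 107, so its length is 107 − 60 + 1 = 48 bp.

48 bp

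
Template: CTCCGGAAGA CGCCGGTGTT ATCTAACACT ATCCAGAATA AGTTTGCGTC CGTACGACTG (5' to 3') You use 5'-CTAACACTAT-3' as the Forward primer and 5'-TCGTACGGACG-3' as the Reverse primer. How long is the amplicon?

35 bp

The forward primer matches the template at positions 23–32.
Taking the reverse complement of TCGTACGGACG gives CGTCCGTACGA, found at positions 47–57 on the template; the primer anneals here to the top strand with its 3' end pointing upstream.
The product runs from position 23 to position 57, so its length is 57 − 23 + 1 = 35 bp.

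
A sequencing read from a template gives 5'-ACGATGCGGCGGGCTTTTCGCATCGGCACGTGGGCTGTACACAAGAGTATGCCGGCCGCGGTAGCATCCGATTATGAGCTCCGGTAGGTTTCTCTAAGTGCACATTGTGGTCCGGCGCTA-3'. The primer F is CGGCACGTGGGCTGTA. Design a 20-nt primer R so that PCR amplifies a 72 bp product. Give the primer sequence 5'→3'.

5'-AGAGAAACCTACCGGAGCTC-3'

The forward primer binds at positions 24–39, so a 72 bp product ends at position 24 + 72 − 1 = 95.
The reverse primer anneals to the top strand over positions 76–95, i.e. to GAGCTCCGGTAGGTTTCTCT.
Its sequence written 5'→3' is the reverse complement: AGAGAAACCTACCGGAGCTC.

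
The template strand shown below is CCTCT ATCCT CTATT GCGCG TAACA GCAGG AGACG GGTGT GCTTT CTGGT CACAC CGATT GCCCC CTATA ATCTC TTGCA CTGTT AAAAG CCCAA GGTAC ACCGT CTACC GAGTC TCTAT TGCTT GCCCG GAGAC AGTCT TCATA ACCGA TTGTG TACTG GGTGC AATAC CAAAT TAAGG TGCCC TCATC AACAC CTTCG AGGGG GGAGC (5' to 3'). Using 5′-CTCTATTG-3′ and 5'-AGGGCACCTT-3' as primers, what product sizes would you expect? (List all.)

178 bp, 72 bp

The forward primer CTCTATTG matches the top strand at positions 9–16, 115–122.
The reverse primer's reverse complement is AAGGTGCCCT, matching at positions 177–186.
Each forward site pairs with the reverse site to give a product ending at position 186: sizes 178, 72 bp.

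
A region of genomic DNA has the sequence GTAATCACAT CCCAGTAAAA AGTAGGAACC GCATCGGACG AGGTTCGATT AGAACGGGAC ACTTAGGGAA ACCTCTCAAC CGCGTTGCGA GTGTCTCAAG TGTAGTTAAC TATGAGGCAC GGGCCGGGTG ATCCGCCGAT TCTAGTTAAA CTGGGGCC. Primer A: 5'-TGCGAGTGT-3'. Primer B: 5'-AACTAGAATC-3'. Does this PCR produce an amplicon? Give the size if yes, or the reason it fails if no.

Yes — a 62 bp product.

Primer A (TGCGAGTGT) matches the top strand at positions 86–94; it acts as a forward primer.
Primer B's reverse complement is GATTCTAGTT, matching the top strand at positions 138–147; it acts as a reverse primer.
The 3' ends face each other across positions 86–147, giving a 62 bp product.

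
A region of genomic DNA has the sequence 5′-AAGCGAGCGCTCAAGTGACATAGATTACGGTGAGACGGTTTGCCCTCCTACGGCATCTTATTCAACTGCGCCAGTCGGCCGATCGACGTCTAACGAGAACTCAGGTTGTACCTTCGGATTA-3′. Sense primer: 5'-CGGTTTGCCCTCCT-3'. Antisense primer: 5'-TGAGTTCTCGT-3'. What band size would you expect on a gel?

Scanning the template, CGGTTTGCCCTCCT occurs at positions 36–49; this primer anneals to the bottom strand there with its 3' end pointing downstream.
Taking the reverse complement of TGAGTTCTCGT gives ACGAGAACTCA, found at positions 93–103 on the template; the primer anneals here to the top strand with its 3' end pointing upstream.
Product length = (reverse-primer end) − (forward-primer start) + 1 = 103 − 36 + 1 = 68 bp.

68 bp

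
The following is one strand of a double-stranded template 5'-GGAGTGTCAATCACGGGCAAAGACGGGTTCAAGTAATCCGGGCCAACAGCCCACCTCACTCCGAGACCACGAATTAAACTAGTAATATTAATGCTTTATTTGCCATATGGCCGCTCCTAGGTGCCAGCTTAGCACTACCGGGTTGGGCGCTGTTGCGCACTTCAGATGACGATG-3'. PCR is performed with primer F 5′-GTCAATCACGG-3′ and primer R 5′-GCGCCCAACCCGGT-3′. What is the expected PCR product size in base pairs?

The forward primer matches the template at positions 6–16.
Taking the reverse complement of GCGCCCAACCCGGT gives ACCGGGTTGGGCGC, found at positions 137–150 on the template; the primer anneals here to the top strand with its 3' end pointing upstream.
Product length = (reverse-primer end) − (forward-primer start) + 1 = 150 − 6 + 1 = 145 bp.

145 bp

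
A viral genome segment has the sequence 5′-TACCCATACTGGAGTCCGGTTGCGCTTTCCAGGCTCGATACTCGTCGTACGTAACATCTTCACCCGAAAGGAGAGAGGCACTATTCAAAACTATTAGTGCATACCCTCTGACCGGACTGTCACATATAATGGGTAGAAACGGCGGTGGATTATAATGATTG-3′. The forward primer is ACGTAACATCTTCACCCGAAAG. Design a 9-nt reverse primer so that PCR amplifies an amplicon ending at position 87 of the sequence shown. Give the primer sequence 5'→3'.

5'-TGAATAGTG-3'

The forward primer binds at positions 49–70; the product's 3' end on the top strand is position 87.
The reverse primer anneals to the top strand over positions 79–87, i.e. to CACTATTCA.
Its sequence written 5'→3' is the reverse complement: TGAATAGTG.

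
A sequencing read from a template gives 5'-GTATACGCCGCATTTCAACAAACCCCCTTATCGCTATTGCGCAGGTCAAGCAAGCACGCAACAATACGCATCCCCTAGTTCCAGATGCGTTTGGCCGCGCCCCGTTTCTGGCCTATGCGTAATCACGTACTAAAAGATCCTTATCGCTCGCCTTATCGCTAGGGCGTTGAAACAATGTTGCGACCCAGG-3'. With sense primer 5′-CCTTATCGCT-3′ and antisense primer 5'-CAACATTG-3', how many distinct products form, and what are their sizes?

The forward primer CCTTATCGCT matches the top strand at positions 26–35, 139–148, 151–160.
The reverse primer's reverse complement is CAATGTTG, matching at positions 173–180.
Each forward site pairs with the reverse site to give a product ending at position 180: sizes 155, 42, 30 bp.

Three products: 155 bp, 42 bp, 30 bp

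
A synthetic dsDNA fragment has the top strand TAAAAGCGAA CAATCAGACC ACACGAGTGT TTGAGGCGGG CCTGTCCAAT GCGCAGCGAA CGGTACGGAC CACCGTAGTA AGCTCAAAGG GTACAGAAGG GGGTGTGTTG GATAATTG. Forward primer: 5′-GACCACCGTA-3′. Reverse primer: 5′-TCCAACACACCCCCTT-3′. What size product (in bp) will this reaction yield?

45 bp

Scanning the template, GACCACCGTA occurs at positions 68–77; this primer anneals to the bottom strand there with its 3' end pointing downstream.
Reverse complement of the reverse primer: AAGGGGGTGTGTTGGA. This occurs on the top strand at positions 97–112.
Amplicon spans positions 68–112: 45 bp.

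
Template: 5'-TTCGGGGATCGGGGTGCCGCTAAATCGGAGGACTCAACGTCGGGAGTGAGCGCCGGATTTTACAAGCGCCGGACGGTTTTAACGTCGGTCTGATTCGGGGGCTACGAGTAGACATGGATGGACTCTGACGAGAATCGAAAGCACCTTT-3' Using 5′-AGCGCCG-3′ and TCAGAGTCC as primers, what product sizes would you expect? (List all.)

80 bp, 64 bp

The forward primer AGCGCCG matches the top strand at positions 49–55, 65–71.
The reverse primer's reverse complement is GGACTCTGA, matching at positions 120–128.
Each forward site pairs with the reverse site to give a product ending at position 128: sizes 80, 64 bp.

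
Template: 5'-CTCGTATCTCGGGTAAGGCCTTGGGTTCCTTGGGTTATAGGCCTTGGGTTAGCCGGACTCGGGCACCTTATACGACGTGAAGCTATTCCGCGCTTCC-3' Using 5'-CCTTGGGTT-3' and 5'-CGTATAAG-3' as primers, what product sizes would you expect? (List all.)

56 bp, 47 bp, 33 bp

The forward primer CCTTGGGTT matches the top strand at positions 19–27, 28–36, 42–50.
The reverse primer's reverse complement is CTTATACG, matching at positions 67–74.
Each forward site pairs with the reverse site to give a product ending at position 74: sizes 56, 47, 33 bp.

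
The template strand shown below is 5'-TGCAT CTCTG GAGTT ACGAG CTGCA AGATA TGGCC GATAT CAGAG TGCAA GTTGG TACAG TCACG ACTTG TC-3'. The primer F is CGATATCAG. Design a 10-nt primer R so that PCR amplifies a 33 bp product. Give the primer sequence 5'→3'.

5'-GTCGTGACTG-3'

The forward primer binds at positions 35–43, so a 33 bp product ends at position 35 + 33 − 1 = 67.
The reverse primer anneals to the top strand over positions 58–67, i.e. to CAGTCACGAC.
Its sequence written 5'→3' is the reverse complement: GTCGTGACTG.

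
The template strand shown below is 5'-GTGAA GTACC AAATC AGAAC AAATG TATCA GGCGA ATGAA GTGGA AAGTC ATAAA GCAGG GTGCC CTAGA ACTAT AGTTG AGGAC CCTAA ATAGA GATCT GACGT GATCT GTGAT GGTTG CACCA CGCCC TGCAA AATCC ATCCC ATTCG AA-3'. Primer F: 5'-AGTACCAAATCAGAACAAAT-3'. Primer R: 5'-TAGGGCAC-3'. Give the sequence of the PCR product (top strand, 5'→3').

5'-AGTACCAAATCAGAACAAATGTATCAGGCGAATGAAGTGGAAAGTCATAAAGCAGGGTGCCCTA-3'

Forward primer AGTACCAAATCAGAACAAAT is found on the top strand at positions 5–24.
The reverse primer's reverse complement is GTGCCCTA, which matches the template at positions 61–68.
The product is the template from position 5 through 68 (64 bp).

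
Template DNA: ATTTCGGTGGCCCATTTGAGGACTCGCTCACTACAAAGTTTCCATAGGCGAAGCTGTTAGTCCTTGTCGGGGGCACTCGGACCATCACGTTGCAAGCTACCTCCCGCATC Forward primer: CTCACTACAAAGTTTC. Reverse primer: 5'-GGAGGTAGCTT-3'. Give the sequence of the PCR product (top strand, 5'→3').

Scanning the template, CTCACTACAAAGTTTC occurs at positions 27–42; this primer anneals to the bottom strand there with its 3' end pointing downstream.
The reverse primer's reverse complement is AAGCTACCTCC, which matches the template at positions 94–104.
The product is the template from position 27 through 104 (78 bp).

5'-CTCACTACAAAGTTTCCATAGGCGAAGCTGTTAGTCCTTGTCGGGGGCACTCGGACCATCACGTTGCAAGCTACCTCC-3'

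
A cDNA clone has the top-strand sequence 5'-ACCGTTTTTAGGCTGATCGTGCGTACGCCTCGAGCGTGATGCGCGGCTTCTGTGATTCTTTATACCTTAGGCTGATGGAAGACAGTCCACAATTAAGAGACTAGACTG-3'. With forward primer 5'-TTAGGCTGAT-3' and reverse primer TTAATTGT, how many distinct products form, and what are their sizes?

The forward primer TTAGGCTGAT matches the top strand at positions 8–17, 67–76.
The reverse primer's reverse complement is ACAATTAA, matching at positions 89–96.
Each forward site pairs with the reverse site to give a product ending at position 96: sizes 89, 30 bp.

Two products: 89 bp, 30 bp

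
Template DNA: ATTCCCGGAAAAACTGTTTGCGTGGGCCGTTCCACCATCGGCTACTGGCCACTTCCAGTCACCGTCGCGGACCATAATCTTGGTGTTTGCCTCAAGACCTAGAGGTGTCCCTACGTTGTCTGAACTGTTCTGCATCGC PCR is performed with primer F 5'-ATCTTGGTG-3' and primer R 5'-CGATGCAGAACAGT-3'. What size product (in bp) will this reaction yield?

61 bp

Scanning the template, ATCTTGGTG occurs at positions 77–85; this primer anneals to the bottom strand there with its 3' end pointing downstream.
Reverse complement of the reverse primer: ACTGTTCTGCATCG. This occurs on the top strand at positions 124–137.
The product runs from position 77 to position 137, so its length is 137 − 77 + 1 = 61 bp.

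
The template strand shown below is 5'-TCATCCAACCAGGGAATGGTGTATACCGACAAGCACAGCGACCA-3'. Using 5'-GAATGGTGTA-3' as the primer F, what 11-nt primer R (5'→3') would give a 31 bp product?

5'-TGGTCGCTGTG-3'

The forward primer binds at positions 14–23, so a 31 bp product ends at position 14 + 31 − 1 = 44.
The reverse primer anneals to the top strand over positions 34–44, i.e. to CACAGCGACCA.
Its sequence written 5'→3' is the reverse complement: TGGTCGCTGTG.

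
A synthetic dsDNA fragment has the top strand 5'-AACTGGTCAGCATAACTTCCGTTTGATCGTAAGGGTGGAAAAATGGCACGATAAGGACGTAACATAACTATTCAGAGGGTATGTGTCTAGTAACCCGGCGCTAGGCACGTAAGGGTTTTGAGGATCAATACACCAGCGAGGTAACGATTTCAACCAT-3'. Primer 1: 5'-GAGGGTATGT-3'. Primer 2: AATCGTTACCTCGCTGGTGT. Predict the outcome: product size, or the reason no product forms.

Primer 1 (GAGGGTATGT) matches the top strand at positions 75–84; it acts as a forward primer.
Primer 2's reverse complement is ACACCAGCGAGGTAACGATT, matching the top strand at positions 130–149; it acts as a reverse primer.
The 3' ends face each other across positions 75–149, giving a 75 bp product.

Yes — a 75 bp product.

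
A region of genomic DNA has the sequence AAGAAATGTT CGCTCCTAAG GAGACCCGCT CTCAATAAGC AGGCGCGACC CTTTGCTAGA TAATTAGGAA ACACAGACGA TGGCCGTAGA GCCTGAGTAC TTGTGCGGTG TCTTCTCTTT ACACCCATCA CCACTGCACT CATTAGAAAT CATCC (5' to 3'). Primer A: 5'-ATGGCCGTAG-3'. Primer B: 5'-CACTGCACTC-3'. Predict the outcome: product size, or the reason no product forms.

No product — both primers anneal to the same strand and extend in the same direction.

Primer A (ATGGCCGTAG) matches the top strand at positions 80–89 (3' end points downstream).
Primer B (CACTGCACTC) also matches the top strand directly, at positions 132–141 — its reverse complement GAGTGCAGTG is not present.
Both primers anneal to the bottom strand with 3' ends pointing the same way, so neither can prime synthesis back toward the other.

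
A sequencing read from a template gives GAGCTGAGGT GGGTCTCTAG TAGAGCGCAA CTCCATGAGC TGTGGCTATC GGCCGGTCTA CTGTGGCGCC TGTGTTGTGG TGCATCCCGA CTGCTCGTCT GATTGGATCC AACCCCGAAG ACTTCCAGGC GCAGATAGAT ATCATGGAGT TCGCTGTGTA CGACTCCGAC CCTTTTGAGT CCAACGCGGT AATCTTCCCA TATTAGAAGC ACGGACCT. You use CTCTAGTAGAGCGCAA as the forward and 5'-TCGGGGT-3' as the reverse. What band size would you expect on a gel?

104 bp

Scanning the template, CTCTAGTAGAGCGCAA occurs at positions 15–30; this primer anneals to the bottom strand there with its 3' end pointing downstream.
The reverse primer's reverse complement is ACCCCGA, which matches the template at positions 112–118.
Product length = (reverse-primer end) − (forward-primer start) + 1 = 118 − 15 + 1 = 104 bp.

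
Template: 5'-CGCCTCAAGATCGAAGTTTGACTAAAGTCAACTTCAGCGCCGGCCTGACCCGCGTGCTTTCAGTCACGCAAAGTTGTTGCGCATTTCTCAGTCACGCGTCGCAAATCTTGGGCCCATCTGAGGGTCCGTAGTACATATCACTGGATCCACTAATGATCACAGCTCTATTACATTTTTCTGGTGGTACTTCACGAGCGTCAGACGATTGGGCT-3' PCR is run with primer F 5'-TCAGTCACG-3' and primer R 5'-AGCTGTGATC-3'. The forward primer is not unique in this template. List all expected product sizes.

105 bp, 77 bp

The forward primer TCAGTCACG matches the top strand at positions 60–68, 88–96.
The reverse primer's reverse complement is GATCACAGCT, matching at positions 155–164.
Each forward site pairs with the reverse site to give a product ending at position 164: sizes 105, 77 bp.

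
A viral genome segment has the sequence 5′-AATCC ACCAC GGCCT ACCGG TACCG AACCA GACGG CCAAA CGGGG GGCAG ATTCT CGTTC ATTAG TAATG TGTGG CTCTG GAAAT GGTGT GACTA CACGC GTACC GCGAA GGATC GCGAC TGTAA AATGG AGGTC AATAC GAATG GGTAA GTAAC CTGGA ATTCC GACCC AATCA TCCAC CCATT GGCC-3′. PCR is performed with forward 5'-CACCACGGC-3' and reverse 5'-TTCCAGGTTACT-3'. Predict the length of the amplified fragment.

The forward primer matches the template at positions 5–13.
The reverse primer's reverse complement is AGTAACCTGGAA, which matches the template at positions 150–161.
Product length = (reverse-primer end) − (forward-primer start) + 1 = 161 − 5 + 1 = 157 bp.

157 bp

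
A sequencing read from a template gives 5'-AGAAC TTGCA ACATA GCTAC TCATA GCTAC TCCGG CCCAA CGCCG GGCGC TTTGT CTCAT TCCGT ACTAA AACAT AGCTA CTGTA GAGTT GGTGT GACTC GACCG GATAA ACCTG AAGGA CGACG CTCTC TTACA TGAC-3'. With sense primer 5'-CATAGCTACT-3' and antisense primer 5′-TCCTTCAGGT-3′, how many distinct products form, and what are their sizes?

The forward primer CATAGCTACT matches the top strand at positions 12–21, 22–31, 73–82.
The reverse primer's reverse complement is ACCTGAAGGA, matching at positions 111–120.
Each forward site pairs with the reverse site to give a product ending at position 120: sizes 109, 99, 48 bp.

Three products: 109 bp, 99 bp, 48 bp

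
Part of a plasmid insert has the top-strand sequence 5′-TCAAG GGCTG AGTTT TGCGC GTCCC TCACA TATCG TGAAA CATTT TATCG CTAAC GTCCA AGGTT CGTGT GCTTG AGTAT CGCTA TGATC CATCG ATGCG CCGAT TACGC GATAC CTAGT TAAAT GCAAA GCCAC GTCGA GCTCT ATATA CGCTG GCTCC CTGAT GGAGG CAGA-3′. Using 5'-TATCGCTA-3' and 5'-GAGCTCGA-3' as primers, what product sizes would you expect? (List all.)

The forward primer TATCGCTA matches the top strand at positions 46–53, 78–85.
The reverse primer's reverse complement is TCGAGCTC, matching at positions 137–144.
Each forward site pairs with the reverse site to give a product ending at position 144: sizes 99, 67 bp.

99 bp, 67 bp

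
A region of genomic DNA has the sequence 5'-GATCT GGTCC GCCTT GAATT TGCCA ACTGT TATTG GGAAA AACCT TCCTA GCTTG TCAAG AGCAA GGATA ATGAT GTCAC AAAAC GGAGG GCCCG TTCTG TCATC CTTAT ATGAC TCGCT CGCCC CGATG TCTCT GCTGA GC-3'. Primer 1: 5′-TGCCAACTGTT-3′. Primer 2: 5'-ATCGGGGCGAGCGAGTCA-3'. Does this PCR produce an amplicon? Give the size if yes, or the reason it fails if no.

Yes — a 109 bp product.

Primer 1 (TGCCAACTGTT) matches the top strand at positions 21–31; it acts as a forward primer.
Primer 2's reverse complement is TGACTCGCTCGCCCCGAT, matching the top strand at positions 112–129; it acts as a reverse primer.
The 3' ends face each other across positions 21–129, giving a 109 bp product.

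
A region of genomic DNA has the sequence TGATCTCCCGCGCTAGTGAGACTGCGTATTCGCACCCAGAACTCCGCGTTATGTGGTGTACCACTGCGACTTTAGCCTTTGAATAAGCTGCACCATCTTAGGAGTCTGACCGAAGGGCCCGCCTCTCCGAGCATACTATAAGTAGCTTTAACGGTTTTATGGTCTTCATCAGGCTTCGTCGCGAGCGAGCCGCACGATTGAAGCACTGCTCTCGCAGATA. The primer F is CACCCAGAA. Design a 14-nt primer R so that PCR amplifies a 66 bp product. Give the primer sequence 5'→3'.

The forward primer binds at positions 33–41, so a 66 bp product ends at position 33 + 66 − 1 = 98.
The reverse primer anneals to the top strand over positions 85–98, i.e. to AAGCTGCACCATCT.
Its sequence written 5'→3' is the reverse complement: AGATGGTGCAGCTT.

5'-AGATGGTGCAGCTT-3'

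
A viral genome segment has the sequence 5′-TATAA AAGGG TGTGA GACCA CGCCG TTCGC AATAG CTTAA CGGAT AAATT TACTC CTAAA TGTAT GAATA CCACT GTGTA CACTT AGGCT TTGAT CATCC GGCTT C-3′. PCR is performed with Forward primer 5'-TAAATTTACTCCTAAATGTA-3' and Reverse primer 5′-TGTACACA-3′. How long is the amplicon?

38 bp

Forward primer TAAATTTACTCCTAAATGTA is found on the top strand at positions 45–64.
Taking the reverse complement of TGTACACA gives TGTGTACA, found at positions 75–82 on the template; the primer anneals here to the top strand with its 3' end pointing upstream.
The product runs from position 45 to position 82, so its length is 82 − 45 + 1 = 38 bp.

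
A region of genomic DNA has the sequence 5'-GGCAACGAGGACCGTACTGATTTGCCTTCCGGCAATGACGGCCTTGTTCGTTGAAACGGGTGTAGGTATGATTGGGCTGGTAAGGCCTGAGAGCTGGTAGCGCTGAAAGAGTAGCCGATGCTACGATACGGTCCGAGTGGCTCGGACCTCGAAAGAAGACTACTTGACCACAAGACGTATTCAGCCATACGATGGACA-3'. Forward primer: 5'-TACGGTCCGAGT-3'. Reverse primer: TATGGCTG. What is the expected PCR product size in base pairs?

63 bp

The forward primer matches the template at positions 127–138.
The reverse primer's reverse complement is CAGCCATA, which matches the template at positions 182–189.
The product runs from position 127 to position 189, so its length is 189 − 127 + 1 = 63 bp.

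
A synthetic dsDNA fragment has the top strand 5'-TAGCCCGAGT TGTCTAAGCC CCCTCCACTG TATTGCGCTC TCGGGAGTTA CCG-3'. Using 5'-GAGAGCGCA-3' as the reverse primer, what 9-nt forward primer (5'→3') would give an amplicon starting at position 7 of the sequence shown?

The reverse primer's reverse complement TGCGCTCTC matches the template at positions 34–42; the product starts at position 7.
The forward primer is identical to the top strand over positions 7–15: GAGTTGTCT.

5'-GAGTTGTCT-3'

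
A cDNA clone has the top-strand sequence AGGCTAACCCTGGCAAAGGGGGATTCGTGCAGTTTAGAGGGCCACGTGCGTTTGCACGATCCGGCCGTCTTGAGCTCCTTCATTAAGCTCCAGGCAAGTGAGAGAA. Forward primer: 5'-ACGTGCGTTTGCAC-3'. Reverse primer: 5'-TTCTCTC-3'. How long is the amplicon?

63 bp

The forward primer matches the template at positions 44–57.
The reverse primer's reverse complement is GAGAGAA, which matches the template at positions 100–106.
The product runs from position 44 to position 106, so its length is 106 − 44 + 1 = 63 bp.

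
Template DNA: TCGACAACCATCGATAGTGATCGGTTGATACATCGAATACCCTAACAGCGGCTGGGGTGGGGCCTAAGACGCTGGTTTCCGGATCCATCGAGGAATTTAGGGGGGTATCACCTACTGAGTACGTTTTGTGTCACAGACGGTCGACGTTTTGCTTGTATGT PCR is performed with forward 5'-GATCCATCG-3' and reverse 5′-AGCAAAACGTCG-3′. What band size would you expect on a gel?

The forward primer matches the template at positions 82–90.
Reverse complement of the reverse primer: CGACGTTTTGCT. This occurs on the top strand at positions 142–153.
Amplicon spans positions 82–153: 72 bp.

72 bp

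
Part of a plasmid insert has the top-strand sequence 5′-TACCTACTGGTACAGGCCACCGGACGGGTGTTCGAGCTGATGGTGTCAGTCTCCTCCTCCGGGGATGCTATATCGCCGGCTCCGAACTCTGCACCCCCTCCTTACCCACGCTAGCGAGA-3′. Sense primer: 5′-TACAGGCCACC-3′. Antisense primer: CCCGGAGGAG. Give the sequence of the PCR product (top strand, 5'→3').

5'-TACAGGCCACCGGACGGGTGTTCGAGCTGATGGTGTCAGTCTCCTCCTCCGGG-3'

The forward primer matches the template at positions 11–21.
The reverse primer's reverse complement is CTCCTCCGGG, which matches the template at positions 54–63.
The product is the template from position 11 through 63 (53 bp).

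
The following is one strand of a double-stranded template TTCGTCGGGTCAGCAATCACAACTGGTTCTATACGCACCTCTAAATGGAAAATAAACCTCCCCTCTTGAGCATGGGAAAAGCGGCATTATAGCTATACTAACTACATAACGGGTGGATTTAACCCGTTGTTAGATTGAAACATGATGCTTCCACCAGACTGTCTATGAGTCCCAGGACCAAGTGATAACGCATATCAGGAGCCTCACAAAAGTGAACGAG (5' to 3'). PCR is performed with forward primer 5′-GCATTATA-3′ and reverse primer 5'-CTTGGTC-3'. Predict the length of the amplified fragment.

The forward primer matches the template at positions 84–91.
Reverse complement of the reverse primer: GACCAAG. This occurs on the top strand at positions 176–182.
Product length = (reverse-primer end) − (forward-primer start) + 1 = 182 − 84 + 1 = 99 bp.

99 bp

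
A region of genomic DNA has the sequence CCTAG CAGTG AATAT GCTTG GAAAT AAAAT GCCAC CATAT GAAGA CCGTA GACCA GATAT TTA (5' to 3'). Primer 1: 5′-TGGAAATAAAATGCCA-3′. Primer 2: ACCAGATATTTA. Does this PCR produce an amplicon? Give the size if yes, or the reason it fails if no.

Primer 1 (TGGAAATAAAATGCCA) matches the top strand at positions 19–34 (3' end points downstream).
Primer 2 (ACCAGATATTTA) also matches the top strand directly, at positions 52–63 — its reverse complement TAAATATCTGGT is not present.
Both primers anneal to the bottom strand with 3' ends pointing the same way, so neither can prime synthesis back toward the other.

No product — both primers anneal to the same strand and extend in the same direction.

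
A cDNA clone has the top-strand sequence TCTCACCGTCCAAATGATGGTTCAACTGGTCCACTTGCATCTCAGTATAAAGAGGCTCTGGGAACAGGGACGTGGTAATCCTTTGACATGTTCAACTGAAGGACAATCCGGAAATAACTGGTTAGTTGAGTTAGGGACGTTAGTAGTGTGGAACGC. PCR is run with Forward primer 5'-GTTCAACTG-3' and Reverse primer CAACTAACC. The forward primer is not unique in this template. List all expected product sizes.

109 bp, 39 bp

The forward primer GTTCAACTG matches the top strand at positions 20–28, 90–98.
The reverse primer's reverse complement is GGTTAGTTG, matching at positions 120–128.
Each forward site pairs with the reverse site to give a product ending at position 128: sizes 109, 39 bp.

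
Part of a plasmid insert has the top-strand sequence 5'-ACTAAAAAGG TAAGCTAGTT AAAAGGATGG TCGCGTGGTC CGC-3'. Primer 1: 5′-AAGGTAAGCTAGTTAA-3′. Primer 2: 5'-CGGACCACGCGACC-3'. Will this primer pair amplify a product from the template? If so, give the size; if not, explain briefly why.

Primer 1 (AAGGTAAGCTAGTTAA) matches the top strand at positions 7–22; it acts as a forward primer.
Primer 2's reverse complement is GGTCGCGTGGTCCG, matching the top strand at positions 29–42; it acts as a reverse primer.
The 3' ends face each other across positions 7–42, giving a 36 bp product.

Yes — a 36 bp product.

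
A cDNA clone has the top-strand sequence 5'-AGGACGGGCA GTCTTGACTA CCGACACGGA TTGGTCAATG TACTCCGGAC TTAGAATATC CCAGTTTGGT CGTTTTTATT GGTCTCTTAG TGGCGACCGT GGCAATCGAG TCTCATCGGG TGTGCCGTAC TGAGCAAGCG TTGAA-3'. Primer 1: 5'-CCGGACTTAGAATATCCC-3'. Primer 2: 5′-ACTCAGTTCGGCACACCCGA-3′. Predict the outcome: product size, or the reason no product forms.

No product — primer 2 has no binding site in the template.

Primer 2 (ACTCAGTTCGGCACACCCGA) does not match the top strand, and its reverse complement TCGGGTGTGCCGAACTGAGT does not match either.
With no annealing site for primer 2, no amplification occurs.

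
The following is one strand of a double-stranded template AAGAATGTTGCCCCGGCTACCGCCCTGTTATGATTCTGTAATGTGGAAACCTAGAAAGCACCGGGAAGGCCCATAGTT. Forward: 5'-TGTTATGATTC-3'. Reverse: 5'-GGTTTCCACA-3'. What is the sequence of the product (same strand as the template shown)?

Forward primer TGTTATGATTC is found on the top strand at positions 26–36.
Taking the reverse complement of GGTTTCCACA gives TGTGGAAACC, found at positions 42–51 on the template; the primer anneals here to the top strand with its 3' end pointing upstream.
The product is the template from position 26 through 51 (26 bp).

5'-TGTTATGATTCTGTAATGTGGAAACC-3'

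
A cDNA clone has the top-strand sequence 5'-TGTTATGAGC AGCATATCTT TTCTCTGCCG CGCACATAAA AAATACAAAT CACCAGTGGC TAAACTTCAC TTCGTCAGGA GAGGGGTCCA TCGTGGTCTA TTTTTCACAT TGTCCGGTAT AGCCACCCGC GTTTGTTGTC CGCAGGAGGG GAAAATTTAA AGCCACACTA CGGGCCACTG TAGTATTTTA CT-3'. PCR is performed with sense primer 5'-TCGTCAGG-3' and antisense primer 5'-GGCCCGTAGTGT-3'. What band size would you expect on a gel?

Forward primer TCGTCAGG is found on the top strand at positions 72–79.
The reverse primer's reverse complement is ACACTACGGGCC, which matches the template at positions 165–176.
The product runs from position 72 to position 176, so its length is 176 − 72 + 1 = 105 bp.

105 bp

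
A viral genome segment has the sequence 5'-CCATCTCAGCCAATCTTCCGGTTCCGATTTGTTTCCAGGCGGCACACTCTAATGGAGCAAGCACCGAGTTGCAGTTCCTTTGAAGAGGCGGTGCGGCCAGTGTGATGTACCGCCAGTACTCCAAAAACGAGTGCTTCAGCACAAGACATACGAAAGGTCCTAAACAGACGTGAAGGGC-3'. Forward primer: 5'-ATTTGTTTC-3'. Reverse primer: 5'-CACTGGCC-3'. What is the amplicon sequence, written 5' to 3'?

Forward primer ATTTGTTTC is found on the top strand at positions 27–35.
Reverse complement of the reverse primer: GGCCAGTG. This occurs on the top strand at positions 95–102.
The product is the template from position 27 through 102 (76 bp).

5'-ATTTGTTTCCAGGCGGCACACTCTAATGGAGCAAGCACCGAGTTGCAGTTCCTTTGAAGAGGCGGTGCGGCCAGTG-3'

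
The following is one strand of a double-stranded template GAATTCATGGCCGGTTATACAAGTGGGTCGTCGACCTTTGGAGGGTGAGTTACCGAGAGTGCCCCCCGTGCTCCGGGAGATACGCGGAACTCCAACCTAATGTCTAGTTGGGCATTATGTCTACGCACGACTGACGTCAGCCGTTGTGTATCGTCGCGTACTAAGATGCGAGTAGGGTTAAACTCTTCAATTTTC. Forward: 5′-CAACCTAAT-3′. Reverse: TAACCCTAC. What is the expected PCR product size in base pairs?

The forward primer matches the template at positions 93–101.
Taking the reverse complement of TAACCCTAC gives GTAGGGTTA, found at positions 172–180 on the template; the primer anneals here to the top strand with its 3' end pointing upstream.
Amplicon spans positions 93–180: 88 bp.

88 bp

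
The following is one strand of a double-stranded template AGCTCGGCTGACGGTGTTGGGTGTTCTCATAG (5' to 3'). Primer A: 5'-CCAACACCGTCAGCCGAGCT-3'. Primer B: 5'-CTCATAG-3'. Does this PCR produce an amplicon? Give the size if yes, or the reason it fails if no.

Primer A (CCAACACCGTCAGCCGAGCT) has reverse complement AGCTCGGCTGACGGTGTTGG, which matches the top strand at positions 1–20; primer A anneals to the top strand there with its 3' end pointing upstream toward position 1.
Primer B (CTCATAG) matches the top strand directly at positions 26–32; it anneals to the bottom strand with its 3' end pointing downstream toward position 32.
The 3' ends diverge (primer A extends toward position 1, primer B toward position 32), so the primers never converge on a shared product.

No product — the primers' 3' ends point away from each other.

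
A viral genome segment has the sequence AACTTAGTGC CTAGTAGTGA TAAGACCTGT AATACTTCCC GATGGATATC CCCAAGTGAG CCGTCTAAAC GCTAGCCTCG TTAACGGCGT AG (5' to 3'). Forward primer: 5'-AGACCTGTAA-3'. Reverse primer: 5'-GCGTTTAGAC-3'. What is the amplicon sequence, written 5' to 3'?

Scanning the template, AGACCTGTAA occurs at positions 23–32; this primer anneals to the bottom strand there with its 3' end pointing downstream.
Taking the reverse complement of GCGTTTAGAC gives GTCTAAACGC, found at positions 63–72 on the template; the primer anneals here to the top strand with its 3' end pointing upstream.
The product is the template from position 23 through 72 (50 bp).

5'-AGACCTGTAATACTTCCCGATGGATATCCCCAAGTGAGCCGTCTAAACGC-3'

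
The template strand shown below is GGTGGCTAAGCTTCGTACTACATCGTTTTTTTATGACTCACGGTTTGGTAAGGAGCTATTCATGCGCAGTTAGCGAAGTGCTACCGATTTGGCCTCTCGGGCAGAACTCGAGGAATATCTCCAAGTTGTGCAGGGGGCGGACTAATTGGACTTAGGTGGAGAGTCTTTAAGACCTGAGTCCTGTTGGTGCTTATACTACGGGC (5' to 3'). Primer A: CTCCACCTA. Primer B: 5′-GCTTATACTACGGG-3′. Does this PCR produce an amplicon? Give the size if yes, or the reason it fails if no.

Primer A (CTCCACCTA) has reverse complement TAGGTGGAG, which matches the top strand at positions 153–161; primer A anneals to the top strand there with its 3' end pointing upstream toward position 153.
Primer B (GCTTATACTACGGG) matches the top strand directly at positions 189–202; it anneals to the bottom strand with its 3' end pointing downstream toward position 202.
The 3' ends diverge (primer A extends toward position 1, primer B toward position 203), so the primers never converge on a shared product.

No product — the primers' 3' ends point away from each other.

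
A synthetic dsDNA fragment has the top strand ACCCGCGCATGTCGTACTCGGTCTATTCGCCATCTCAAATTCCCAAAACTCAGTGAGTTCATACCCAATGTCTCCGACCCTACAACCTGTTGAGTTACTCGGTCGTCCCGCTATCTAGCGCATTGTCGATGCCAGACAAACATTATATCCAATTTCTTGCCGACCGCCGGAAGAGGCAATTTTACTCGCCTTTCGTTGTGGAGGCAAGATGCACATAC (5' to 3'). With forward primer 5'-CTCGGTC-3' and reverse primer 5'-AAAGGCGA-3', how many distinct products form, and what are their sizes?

The forward primer CTCGGTC matches the top strand at positions 17–23, 98–104.
The reverse primer's reverse complement is TCGCCTTT, matching at positions 186–193.
Each forward site pairs with the reverse site to give a product ending at position 193: sizes 177, 96 bp.

Two products: 177 bp, 96 bp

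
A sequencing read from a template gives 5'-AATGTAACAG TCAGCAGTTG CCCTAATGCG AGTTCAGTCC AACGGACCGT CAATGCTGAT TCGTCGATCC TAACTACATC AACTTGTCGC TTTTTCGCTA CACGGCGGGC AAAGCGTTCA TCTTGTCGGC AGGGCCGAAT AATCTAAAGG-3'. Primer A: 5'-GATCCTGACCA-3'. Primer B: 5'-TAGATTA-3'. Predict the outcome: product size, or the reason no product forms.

Primer A (GATCCTGACCA) does not match the top strand, and its reverse complement TGGTCAGGATC does not match either.
With no annealing site for primer A, no amplification occurs.

No product — primer A has no binding site in the template.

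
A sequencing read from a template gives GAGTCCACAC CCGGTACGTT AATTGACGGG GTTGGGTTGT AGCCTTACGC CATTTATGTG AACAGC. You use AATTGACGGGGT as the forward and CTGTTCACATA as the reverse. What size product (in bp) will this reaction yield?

45 bp

Forward primer AATTGACGGGGT is found on the top strand at positions 21–32.
Taking the reverse complement of CTGTTCACATA gives TATGTGAACAG, found at positions 55–65 on the template; the primer anneals here to the top strand with its 3' end pointing upstream.
The product runs from position 21 to position 65, so its length is 65 − 21 + 1 = 45 bp.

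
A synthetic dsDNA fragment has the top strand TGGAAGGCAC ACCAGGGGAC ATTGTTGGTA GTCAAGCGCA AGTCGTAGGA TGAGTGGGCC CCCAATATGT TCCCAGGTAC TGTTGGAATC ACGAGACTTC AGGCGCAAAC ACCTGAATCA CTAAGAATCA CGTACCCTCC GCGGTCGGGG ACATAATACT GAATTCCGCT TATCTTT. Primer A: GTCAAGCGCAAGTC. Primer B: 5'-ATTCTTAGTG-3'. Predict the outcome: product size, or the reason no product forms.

Yes — a 98 bp product.

Primer A (GTCAAGCGCAAGTC) matches the top strand at positions 31–44; it acts as a forward primer.
Primer B's reverse complement is CACTAAGAAT, matching the top strand at positions 119–128; it acts as a reverse primer.
The 3' ends face each other across positions 31–128, giving a 98 bp product.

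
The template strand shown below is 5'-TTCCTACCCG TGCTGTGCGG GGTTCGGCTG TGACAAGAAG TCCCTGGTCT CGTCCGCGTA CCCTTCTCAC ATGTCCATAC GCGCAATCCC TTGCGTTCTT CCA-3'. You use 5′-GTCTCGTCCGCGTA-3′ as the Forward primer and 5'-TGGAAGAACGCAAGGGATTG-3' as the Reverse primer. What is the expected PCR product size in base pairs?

57 bp

The forward primer matches the template at positions 47–60.
The reverse primer's reverse complement is CAATCCCTTGCGTTCTTCCA, which matches the template at positions 84–103.
Amplicon spans positions 47–103: 57 bp.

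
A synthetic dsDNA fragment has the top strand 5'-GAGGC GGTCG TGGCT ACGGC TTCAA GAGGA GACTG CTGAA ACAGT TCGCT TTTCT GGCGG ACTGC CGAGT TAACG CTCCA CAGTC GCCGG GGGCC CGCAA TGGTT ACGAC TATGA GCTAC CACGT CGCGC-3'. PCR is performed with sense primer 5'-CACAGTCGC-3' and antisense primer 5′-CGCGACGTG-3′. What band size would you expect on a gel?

51 bp

Forward primer CACAGTCGC is found on the top strand at positions 79–87.
The reverse primer's reverse complement is CACGTCGCG, which matches the template at positions 121–129.
Amplicon spans positions 79–129: 51 bp.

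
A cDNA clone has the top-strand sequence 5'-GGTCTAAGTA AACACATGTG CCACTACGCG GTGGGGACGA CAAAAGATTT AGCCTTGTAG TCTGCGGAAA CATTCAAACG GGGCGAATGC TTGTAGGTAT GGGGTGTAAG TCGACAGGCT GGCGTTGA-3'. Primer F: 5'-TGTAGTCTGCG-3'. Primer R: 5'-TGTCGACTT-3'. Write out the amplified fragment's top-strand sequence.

Forward primer TGTAGTCTGCG is found on the top strand at positions 56–66.
Reverse complement of the reverse primer: AAGTCGACA. This occurs on the top strand at positions 108–116.
The product is the template from position 56 through 116 (61 bp).

5'-TGTAGTCTGCGGAAACATTCAAACGGGGCGAATGCTTGTAGGTATGGGGTGTAAGTCGACA-3'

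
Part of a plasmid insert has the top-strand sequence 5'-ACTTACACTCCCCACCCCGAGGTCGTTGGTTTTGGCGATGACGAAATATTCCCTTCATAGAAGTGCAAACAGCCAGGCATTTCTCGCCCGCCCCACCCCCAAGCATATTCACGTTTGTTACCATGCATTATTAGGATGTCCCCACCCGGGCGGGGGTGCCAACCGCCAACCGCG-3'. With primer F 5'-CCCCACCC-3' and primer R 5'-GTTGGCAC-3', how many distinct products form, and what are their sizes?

The forward primer CCCCACCC matches the top strand at positions 10–17, 91–98, 140–147.
The reverse primer's reverse complement is GTGCCAAC, matching at positions 156–163.
Each forward site pairs with the reverse site to give a product ending at position 163: sizes 154, 73, 24 bp.

Three products: 154 bp, 73 bp, 24 bp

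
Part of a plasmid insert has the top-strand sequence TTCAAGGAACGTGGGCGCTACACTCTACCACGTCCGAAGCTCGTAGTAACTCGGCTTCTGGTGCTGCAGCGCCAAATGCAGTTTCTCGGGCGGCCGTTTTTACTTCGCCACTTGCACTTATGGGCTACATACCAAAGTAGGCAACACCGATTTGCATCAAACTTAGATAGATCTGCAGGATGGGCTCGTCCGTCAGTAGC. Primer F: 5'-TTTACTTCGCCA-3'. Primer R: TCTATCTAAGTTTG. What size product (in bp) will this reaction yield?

The forward primer matches the template at positions 99–110.
Taking the reverse complement of TCTATCTAAGTTTG gives CAAACTTAGATAGA, found at positions 158–171 on the template; the primer anneals here to the top strand with its 3' end pointing upstream.
Product length = (reverse-primer end) − (forward-primer start) + 1 = 171 − 99 + 1 = 73 bp.

73 bp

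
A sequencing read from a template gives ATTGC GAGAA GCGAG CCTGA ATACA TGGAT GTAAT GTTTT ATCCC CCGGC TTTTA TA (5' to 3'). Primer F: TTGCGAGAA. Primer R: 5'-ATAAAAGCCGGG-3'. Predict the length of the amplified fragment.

Forward primer TTGCGAGAA is found on the top strand at positions 2–10.
Taking the reverse complement of ATAAAAGCCGGG gives CCCGGCTTTTAT, found at positions 45–56 on the template; the primer anneals here to the top strand with its 3' end pointing upstream.
Amplicon spans positions 2–56: 55 bp.

55 bp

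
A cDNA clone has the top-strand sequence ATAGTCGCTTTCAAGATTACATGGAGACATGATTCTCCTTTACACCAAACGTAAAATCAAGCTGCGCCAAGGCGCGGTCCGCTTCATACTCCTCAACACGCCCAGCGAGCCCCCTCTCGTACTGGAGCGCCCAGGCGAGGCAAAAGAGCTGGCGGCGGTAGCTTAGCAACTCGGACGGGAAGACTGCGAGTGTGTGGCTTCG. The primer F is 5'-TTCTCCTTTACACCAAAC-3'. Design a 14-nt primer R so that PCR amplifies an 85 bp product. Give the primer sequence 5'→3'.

5'-AGAGGGGGCTCGCT-3'

The forward primer binds at positions 33–50, so an 85 bp product ends at position 33 + 85 − 1 = 117.
The reverse primer anneals to the top strand over positions 104–117, i.e. to AGCGAGCCCCCTCT.
Its sequence written 5'→3' is the reverse complement: AGAGGGGGCTCGCT.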